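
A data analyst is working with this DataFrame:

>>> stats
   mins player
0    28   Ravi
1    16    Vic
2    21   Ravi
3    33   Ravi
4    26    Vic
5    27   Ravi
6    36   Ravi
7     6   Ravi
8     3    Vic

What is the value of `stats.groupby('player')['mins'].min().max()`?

group by player, min of mins:
player
Ravi    6
Vic     3
Name: mins, dtype: int64
So max() = 6.

6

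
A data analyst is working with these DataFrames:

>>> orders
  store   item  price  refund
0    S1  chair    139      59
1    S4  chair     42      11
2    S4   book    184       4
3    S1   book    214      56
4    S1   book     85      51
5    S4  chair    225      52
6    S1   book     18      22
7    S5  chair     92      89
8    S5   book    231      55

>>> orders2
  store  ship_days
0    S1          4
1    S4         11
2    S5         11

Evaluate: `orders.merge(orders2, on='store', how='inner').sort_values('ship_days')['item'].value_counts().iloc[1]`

4

merge on 'store' (how='inner') → 9 rows:
  store   item  price  refund  ship_days
0    S1  chair    139      59          4
1    S4  chair     42      11         11
2    S4   book    184       4         11
3    S1   book    214      56          4
4    S1   book     85      51          4
5    S4  chair    225      52         11
6    S1   book     18      22          4
7    S5  chair     92      89         11
8    S5   book    231      55         11
sort by ship_days:
  store   item  price  refund  ship_days
0    S1  chair    139      59          4
3    S1   book    214      56          4
4    S1   book     85      51          4
6    S1   book     18      22          4
1    S4  chair     42      11         11
2    S4   book    184       4         11
5    S4  chair    225      52         11
7    S5  chair     92      89         11
8    S5   book    231      55         11
value_counts of item:
item
book     5
chair    4
Name: count, dtype: int64
So iloc[1] = 4.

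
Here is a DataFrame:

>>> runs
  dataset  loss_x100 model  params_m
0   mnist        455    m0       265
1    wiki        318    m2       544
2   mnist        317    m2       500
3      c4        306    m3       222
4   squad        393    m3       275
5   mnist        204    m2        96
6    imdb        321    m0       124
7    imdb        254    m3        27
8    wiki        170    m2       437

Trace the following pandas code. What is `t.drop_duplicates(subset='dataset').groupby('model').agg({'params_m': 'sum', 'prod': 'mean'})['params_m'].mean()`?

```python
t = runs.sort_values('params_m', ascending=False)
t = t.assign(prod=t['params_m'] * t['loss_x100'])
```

555.0

sort by params_m descending:
  dataset  loss_x100 model  params_m
1    wiki        318    m2       544
2   mnist        317    m2       500
8    wiki        170    m2       437
4   squad        393    m3       275
0   mnist        455    m0       265
3      c4        306    m3       222
6    imdb        321    m0       124
5   mnist        204    m2        96
7    imdb        254    m3        27
add column prod = t['params_m'] * t['loss_x100']:
  dataset  loss_x100 model  params_m    prod
1    wiki        318    m2       544  172992
2   mnist        317    m2       500  158500
8    wiki        170    m2       437   74290
4   squad        393    m3       275  108075
0   mnist        455    m0       265  120575
3      c4        306    m3       222   67932
6    imdb        321    m0       124   39804
5   mnist        204    m2        96   19584
7    imdb        254    m3        27    6858
drop duplicate dataset (keep=first):
  dataset  loss_x100 model  params_m    prod
1    wiki        318    m2       544  172992
2   mnist        317    m2       500  158500
4   squad        393    m3       275  108075
3      c4        306    m3       222   67932
6    imdb        321    m0       124   39804
group by model: sum(params_m), mean(prod):
       params_m      prod
model                    
m0          124   39804.0
m2         1044  165746.0
m3          497   88003.5
The mean of column 'params_m' is 555.0.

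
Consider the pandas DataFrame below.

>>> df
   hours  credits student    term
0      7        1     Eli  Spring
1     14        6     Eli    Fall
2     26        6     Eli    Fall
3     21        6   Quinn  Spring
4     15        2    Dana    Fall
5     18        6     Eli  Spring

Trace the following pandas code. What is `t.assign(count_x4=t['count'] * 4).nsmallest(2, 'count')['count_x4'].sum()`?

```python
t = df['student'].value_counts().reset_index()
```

value_counts of student:
student
Eli      4
Quinn    1
Dana     1
Name: count, dtype: int64
reset_index():
  student  count
0     Eli      4
1   Quinn      1
2    Dana      1
add column count_x4 = t['count'] * 4:
  student  count  count_x4
0     Eli      4        16
1   Quinn      1         4
2    Dana      1         4
take 2 rows with smallest count:
  student  count  count_x4
1   Quinn      1         4
2    Dana      1         4
Taking the sum of column 'count_x4' gives 8.

8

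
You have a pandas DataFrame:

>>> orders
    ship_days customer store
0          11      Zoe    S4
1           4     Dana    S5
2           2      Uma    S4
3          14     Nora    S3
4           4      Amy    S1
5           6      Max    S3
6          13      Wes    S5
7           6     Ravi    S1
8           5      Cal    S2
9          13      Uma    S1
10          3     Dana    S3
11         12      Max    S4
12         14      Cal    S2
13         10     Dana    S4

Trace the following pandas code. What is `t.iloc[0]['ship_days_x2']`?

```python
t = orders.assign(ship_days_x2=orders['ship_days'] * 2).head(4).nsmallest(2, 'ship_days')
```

add column ship_days_x2 = orders['ship_days'] * 2:
    ship_days customer store  ship_days_x2
0          11      Zoe    S4            22
1           4     Dana    S5             8
2           2      Uma    S4             4
3          14     Nora    S3            28
4           4      Amy    S1             8
5           6      Max    S3            12
6          13      Wes    S5            26
7           6     Ravi    S1            12
8           5      Cal    S2            10
9          13      Uma    S1            26
10          3     Dana    S3             6
11         12      Max    S4            24
12         14      Cal    S2            28
13         10     Dana    S4            20
take first 4 rows:
   ship_days customer store  ship_days_x2
0         11      Zoe    S4            22
1          4     Dana    S5             8
2          2      Uma    S4             4
3         14     Nora    S3            28
take 2 rows with smallest ship_days:
   ship_days customer store  ship_days_x2
2          2      Uma    S4             4
1          4     Dana    S5             8

4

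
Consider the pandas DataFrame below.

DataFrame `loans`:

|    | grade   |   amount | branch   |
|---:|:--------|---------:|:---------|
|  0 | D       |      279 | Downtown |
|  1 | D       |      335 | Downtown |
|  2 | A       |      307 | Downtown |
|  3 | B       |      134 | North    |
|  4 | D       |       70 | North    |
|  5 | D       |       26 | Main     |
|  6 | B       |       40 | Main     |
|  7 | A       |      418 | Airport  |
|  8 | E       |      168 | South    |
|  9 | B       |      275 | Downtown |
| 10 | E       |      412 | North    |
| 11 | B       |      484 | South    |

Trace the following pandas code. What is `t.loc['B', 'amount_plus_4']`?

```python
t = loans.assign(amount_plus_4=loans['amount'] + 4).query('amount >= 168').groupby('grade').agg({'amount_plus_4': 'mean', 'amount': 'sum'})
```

add column amount_plus_4 = loans['amount'] + 4:
   grade  amount    branch  amount_plus_4
0      D     279  Downtown            283
1      D     335  Downtown            339
2      A     307  Downtown            311
3      B     134     North            138
4      D      70     North             74
5      D      26      Main             30
6      B      40      Main             44
7      A     418   Airport            422
8      E     168     South            172
9      B     275  Downtown            279
10     E     412     North            416
11     B     484     South            488
filter rows where amount >= 168:
   grade  amount    branch  amount_plus_4
0      D     279  Downtown            283
1      D     335  Downtown            339
2      A     307  Downtown            311
7      A     418   Airport            422
8      E     168     South            172
9      B     275  Downtown            279
10     E     412     North            416
11     B     484     South            488
group by grade: mean(amount_plus_4), sum(amount):
       amount_plus_4  amount
grade                       
A              366.5     725
B              383.5     759
D              311.0     614
E              294.0     580
Reading off the value at row 'B', column 'amount_plus_4', we get 383.5.

383.5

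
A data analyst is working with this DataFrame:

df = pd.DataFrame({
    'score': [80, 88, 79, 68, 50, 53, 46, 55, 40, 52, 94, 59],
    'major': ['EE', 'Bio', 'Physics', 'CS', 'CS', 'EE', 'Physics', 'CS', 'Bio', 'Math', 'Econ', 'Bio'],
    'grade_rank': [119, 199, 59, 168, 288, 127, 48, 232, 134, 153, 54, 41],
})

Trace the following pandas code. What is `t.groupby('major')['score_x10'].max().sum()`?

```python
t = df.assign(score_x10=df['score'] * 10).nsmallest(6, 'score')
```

add column score_x10 = df['score'] * 10:
    score    major  grade_rank  score_x10
0      80       EE         119        800
1      88      Bio         199        880
2      79  Physics          59        790
3      68       CS         168        680
4      50       CS         288        500
5      53       EE         127        530
6      46  Physics          48        460
7      55       CS         232        550
8      40      Bio         134        400
9      52     Math         153        520
10     94     Econ          54        940
11     59      Bio          41        590
take 6 rows with smallest score:
   score    major  grade_rank  score_x10
8     40      Bio         134        400
6     46  Physics          48        460
4     50       CS         288        500
9     52     Math         153        520
5     53       EE         127        530
7     55       CS         232        550
group by major, max of score_x10:
major
Bio        400
CS         550
EE         530
Math       520
Physics    460
Name: score_x10, dtype: int64

2460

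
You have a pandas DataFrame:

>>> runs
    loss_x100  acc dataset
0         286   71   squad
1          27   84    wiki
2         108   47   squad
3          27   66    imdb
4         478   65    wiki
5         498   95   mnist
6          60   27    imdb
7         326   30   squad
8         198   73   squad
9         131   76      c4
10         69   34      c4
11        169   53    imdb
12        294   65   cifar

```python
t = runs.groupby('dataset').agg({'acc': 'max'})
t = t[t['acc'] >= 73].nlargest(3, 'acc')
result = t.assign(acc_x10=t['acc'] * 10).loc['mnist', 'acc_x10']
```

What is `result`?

group by dataset, max of acc:
         acc
dataset     
c4        76
cifar     65
imdb      66
mnist     95
squad     73
wiki      84
filter rows where acc >= 73:
         acc
dataset     
c4        76
mnist     95
squad     73
wiki      84
take 3 rows with largest acc:
         acc
dataset     
mnist     95
wiki      84
c4        76
add column acc_x10 = t['acc'] * 10:
         acc  acc_x10
dataset              
mnist     95      950
wiki      84      840
c4        76      760
Then the value at row 'mnist', column 'acc_x10': 950

950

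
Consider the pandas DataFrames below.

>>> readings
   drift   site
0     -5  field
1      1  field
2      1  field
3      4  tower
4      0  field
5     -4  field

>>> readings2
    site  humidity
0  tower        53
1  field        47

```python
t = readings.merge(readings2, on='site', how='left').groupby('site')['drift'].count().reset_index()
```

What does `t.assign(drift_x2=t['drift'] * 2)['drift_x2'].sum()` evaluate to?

merge on 'site' (how='left') → 6 rows:
   drift   site  humidity
0     -5  field        47
1      1  field        47
2      1  field        47
3      4  tower        53
4      0  field        47
5     -4  field        47
group by site, count of drift:
site
field    5
tower    1
Name: drift, dtype: int64
reset_index():
    site  drift
0  field      5
1  tower      1
add column drift_x2 = t['drift'] * 2:
    site  drift  drift_x2
0  field      5        10
1  tower      1         2
Finally, sum of column 'drift_x2' = 12.

12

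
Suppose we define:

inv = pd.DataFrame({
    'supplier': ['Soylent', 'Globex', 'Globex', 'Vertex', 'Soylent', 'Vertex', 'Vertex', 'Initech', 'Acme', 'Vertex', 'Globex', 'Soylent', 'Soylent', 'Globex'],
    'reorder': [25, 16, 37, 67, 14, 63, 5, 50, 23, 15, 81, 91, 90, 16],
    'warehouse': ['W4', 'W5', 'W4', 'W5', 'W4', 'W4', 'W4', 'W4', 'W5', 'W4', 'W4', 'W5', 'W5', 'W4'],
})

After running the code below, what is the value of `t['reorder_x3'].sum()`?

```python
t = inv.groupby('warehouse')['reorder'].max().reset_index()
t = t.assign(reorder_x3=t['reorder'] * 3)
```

516

group by warehouse, max of reorder:
warehouse
W4    81
W5    91
Name: reorder, dtype: int64
reset_index():
  warehouse  reorder
0        W4       81
1        W5       91
add column reorder_x3 = t['reorder'] * 3:
  warehouse  reorder  reorder_x3
0        W4       81         243
1        W5       91         273
Hence 516.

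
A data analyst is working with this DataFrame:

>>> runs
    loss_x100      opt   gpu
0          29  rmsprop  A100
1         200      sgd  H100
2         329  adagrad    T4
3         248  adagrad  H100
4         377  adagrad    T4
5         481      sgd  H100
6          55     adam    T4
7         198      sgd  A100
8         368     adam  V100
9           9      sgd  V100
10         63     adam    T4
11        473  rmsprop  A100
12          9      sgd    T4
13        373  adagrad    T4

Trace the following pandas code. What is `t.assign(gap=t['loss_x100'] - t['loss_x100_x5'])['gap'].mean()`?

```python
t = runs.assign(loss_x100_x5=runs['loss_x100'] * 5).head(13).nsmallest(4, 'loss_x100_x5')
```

-102.0

add column loss_x100_x5 = runs['loss_x100'] * 5:
    loss_x100      opt   gpu  loss_x100_x5
0          29  rmsprop  A100           145
1         200      sgd  H100          1000
2         329  adagrad    T4          1645
3         248  adagrad  H100          1240
4         377  adagrad    T4          1885
5         481      sgd  H100          2405
6          55     adam    T4           275
7         198      sgd  A100           990
8         368     adam  V100          1840
9           9      sgd  V100            45
10         63     adam    T4           315
11        473  rmsprop  A100          2365
12          9      sgd    T4            45
13        373  adagrad    T4          1865
take first 13 rows:
    loss_x100      opt   gpu  loss_x100_x5
0          29  rmsprop  A100           145
1         200      sgd  H100          1000
2         329  adagrad    T4          1645
3         248  adagrad  H100          1240
4         377  adagrad    T4          1885
5         481      sgd  H100          2405
6          55     adam    T4           275
7         198      sgd  A100           990
8         368     adam  V100          1840
9           9      sgd  V100            45
10         63     adam    T4           315
11        473  rmsprop  A100          2365
12          9      sgd    T4            45
take 4 rows with smallest loss_x100_x5:
    loss_x100      opt   gpu  loss_x100_x5
9           9      sgd  V100            45
12          9      sgd    T4            45
0          29  rmsprop  A100           145
6          55     adam    T4           275
add column gap = t['loss_x100'] - t['loss_x100_x5']:
    loss_x100      opt   gpu  loss_x100_x5  gap
9           9      sgd  V100            45  -36
12          9      sgd    T4            45  -36
0          29  rmsprop  A100           145 -116
6          55     adam    T4           275 -220
Finally, mean of column 'gap' = -102.0.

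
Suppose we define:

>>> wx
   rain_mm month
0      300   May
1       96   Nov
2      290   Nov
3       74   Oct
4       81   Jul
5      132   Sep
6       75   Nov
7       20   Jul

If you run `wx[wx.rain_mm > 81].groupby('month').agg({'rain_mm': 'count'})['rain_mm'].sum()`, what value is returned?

filter rows where rain_mm > 81:
   rain_mm month
0      300   May
1       96   Nov
2      290   Nov
5      132   Sep
group by month, count of rain_mm:
       rain_mm
month         
May          1
Nov          2
Sep          1
sum of column 'rain_mm' → 4

4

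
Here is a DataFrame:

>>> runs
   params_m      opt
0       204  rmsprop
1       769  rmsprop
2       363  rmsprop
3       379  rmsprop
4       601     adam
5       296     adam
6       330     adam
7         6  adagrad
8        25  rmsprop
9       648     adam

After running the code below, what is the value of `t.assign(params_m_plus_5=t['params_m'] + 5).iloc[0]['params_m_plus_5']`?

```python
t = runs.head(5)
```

take first 5 rows:
   params_m      opt
0       204  rmsprop
1       769  rmsprop
2       363  rmsprop
3       379  rmsprop
4       601     adam
add column params_m_plus_5 = t['params_m'] + 5:
   params_m      opt  params_m_plus_5
0       204  rmsprop              209
1       769  rmsprop              774
2       363  rmsprop              368
3       379  rmsprop              384
4       601     adam              606
Then the value at position 0, column 'params_m_plus_5': 209

209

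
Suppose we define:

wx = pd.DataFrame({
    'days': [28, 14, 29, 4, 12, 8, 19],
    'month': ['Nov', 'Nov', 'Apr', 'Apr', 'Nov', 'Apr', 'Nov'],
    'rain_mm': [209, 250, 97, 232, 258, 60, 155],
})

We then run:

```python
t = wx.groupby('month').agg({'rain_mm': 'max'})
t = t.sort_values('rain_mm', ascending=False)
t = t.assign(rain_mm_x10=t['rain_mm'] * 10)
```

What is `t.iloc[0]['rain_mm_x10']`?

group by month, max of rain_mm:
       rain_mm
month         
Apr        232
Nov        258
sort by rain_mm descending:
       rain_mm
month         
Nov        258
Apr        232
add column rain_mm_x10 = t['rain_mm'] * 10:
       rain_mm  rain_mm_x10
month                      
Nov        258         2580
Apr        232         2320

2580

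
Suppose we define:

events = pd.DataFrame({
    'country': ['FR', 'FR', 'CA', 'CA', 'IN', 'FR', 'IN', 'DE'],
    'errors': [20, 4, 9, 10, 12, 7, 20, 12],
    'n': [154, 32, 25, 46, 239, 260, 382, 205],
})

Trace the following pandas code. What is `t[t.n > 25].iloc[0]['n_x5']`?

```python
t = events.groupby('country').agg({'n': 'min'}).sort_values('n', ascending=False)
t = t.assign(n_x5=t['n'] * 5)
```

1195

group by country, min of n:
           n
country     
CA        25
DE       205
FR        32
IN       239
sort by n descending:
           n
country     
IN       239
DE       205
FR        32
CA        25
add column n_x5 = t['n'] * 5:
           n  n_x5
country           
IN       239  1195
DE       205  1025
FR        32   160
CA        25   125
filter rows where n > 25:
           n  n_x5
country           
IN       239  1195
DE       205  1025
FR        32   160
Taking the value at position 0, column 'n_x5' gives 1195.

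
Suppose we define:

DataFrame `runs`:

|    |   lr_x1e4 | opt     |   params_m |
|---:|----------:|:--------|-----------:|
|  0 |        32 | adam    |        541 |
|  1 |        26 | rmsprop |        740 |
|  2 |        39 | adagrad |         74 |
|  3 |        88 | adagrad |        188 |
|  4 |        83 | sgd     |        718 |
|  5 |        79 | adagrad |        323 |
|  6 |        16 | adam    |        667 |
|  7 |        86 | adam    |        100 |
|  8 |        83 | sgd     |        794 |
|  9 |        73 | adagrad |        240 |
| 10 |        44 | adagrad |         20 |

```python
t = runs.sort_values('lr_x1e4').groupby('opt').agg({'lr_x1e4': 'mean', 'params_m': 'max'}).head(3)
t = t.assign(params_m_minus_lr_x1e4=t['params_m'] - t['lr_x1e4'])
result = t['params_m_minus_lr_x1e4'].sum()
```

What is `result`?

1594.73333333

sort by lr_x1e4:
    lr_x1e4      opt  params_m
6        16     adam       667
1        26  rmsprop       740
0        32     adam       541
2        39  adagrad        74
10       44  adagrad        20
9        73  adagrad       240
5        79  adagrad       323
4        83      sgd       718
8        83      sgd       794
7        86     adam       100
3        88  adagrad       188
group by opt: mean(lr_x1e4), max(params_m):
           lr_x1e4  params_m
opt                         
adagrad  64.600000       323
adam     44.666667       667
rmsprop  26.000000       740
sgd      83.000000       794
take first 3 rows:
           lr_x1e4  params_m
opt                         
adagrad  64.600000       323
adam     44.666667       667
rmsprop  26.000000       740
add column params_m_minus_lr_x1e4 = t['params_m'] - t['lr_x1e4']:
           lr_x1e4  params_m  params_m_minus_lr_x1e4
opt                                                 
adagrad  64.600000       323              258.400000
adam     44.666667       667              622.333333
rmsprop  26.000000       740              714.000000
Then the sum of column 'params_m_minus_lr_x1e4': 1594.73333333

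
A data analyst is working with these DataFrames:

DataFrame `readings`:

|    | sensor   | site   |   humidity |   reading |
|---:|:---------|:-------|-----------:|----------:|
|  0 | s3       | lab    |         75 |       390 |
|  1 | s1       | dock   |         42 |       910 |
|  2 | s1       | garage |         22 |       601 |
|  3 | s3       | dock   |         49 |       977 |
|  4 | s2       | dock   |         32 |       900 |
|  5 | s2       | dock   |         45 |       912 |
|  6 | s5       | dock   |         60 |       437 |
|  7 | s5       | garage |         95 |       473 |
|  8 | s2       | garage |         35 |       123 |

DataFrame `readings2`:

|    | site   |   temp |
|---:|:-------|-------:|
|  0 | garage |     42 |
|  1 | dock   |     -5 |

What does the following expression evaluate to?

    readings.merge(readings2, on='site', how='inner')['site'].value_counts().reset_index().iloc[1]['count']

merge on 'site' (how='inner') → 8 rows:
  sensor    site  humidity  reading  temp
0     s1    dock        42      910    -5
1     s1  garage        22      601    42
2     s3    dock        49      977    -5
3     s2    dock        32      900    -5
4     s2    dock        45      912    -5
5     s5    dock        60      437    -5
6     s5  garage        95      473    42
7     s2  garage        35      123    42
value_counts of site:
site
dock      5
garage    3
Name: count, dtype: int64
reset_index():
     site  count
0    dock      5
1  garage      3

3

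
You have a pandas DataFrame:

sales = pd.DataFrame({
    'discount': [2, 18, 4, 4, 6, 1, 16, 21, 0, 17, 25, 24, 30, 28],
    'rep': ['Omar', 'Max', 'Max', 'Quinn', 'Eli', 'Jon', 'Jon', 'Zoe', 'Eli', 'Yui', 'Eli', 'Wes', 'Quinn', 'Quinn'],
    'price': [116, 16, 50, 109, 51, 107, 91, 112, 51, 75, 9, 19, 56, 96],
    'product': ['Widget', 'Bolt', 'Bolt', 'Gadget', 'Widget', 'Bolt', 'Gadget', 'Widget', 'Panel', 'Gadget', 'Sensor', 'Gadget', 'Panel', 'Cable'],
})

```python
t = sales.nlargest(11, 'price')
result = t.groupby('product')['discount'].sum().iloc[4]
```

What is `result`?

29

take 11 rows with largest price:
    discount    rep  price product
0          2   Omar    116  Widget
7         21    Zoe    112  Widget
3          4  Quinn    109  Gadget
5          1    Jon    107    Bolt
13        28  Quinn     96   Cable
6         16    Jon     91  Gadget
9         17    Yui     75  Gadget
12        30  Quinn     56   Panel
4          6    Eli     51  Widget
8          0    Eli     51   Panel
2          4    Max     50    Bolt
group by product, sum of discount:
product
Bolt       5
Cable     28
Gadget    37
Panel     30
Widget    29
Name: discount, dtype: int64
Reading off the value at position 4, we get 29.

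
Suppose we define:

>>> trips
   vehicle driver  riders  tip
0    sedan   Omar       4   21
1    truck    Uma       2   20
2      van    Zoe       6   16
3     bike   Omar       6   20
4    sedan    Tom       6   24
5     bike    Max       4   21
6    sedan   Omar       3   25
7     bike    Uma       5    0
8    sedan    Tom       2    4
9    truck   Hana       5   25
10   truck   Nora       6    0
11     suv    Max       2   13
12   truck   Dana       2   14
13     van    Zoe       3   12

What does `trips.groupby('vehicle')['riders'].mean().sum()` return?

19.0

group by vehicle, mean of riders:
vehicle
bike     5.00
sedan    3.75
suv      2.00
truck    3.75
van      4.50
Name: riders, dtype: float64
Reading off the sum of the resulting series, we get 19.0.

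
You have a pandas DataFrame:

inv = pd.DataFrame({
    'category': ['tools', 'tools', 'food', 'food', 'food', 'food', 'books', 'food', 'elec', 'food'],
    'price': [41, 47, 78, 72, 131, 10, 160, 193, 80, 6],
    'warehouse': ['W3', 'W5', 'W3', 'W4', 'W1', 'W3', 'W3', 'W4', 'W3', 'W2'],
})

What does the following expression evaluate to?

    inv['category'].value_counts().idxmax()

food

value_counts of category:
category
food     6
tools    2
books    1
elec     1
Name: count, dtype: int64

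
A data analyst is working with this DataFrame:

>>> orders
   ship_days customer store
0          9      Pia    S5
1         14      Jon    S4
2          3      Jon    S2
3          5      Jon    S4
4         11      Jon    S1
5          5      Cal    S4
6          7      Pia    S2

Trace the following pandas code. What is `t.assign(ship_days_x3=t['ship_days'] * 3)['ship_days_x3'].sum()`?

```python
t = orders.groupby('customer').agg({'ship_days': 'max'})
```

84

group by customer, max of ship_days:
          ship_days
customer           
Cal               5
Jon              14
Pia               9
add column ship_days_x3 = t['ship_days'] * 3:
          ship_days  ship_days_x3
customer                         
Cal               5            15
Jon              14            42
Pia               9            27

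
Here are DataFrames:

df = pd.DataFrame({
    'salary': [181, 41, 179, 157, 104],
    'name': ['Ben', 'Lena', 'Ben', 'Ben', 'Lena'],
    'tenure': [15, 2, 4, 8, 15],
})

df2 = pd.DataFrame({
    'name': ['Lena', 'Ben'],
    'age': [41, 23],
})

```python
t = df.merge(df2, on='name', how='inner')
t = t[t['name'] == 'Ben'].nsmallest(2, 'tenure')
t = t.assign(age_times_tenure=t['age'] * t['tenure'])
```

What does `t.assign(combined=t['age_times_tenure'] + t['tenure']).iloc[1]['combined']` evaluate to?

192

merge on 'name' (how='inner') → 5 rows:
   salary  name  tenure  age
0     181   Ben      15   23
1      41  Lena       2   41
2     179   Ben       4   23
3     157   Ben       8   23
4     104  Lena      15   41
filter rows where name == 'Ben':
   salary name  tenure  age
0     181  Ben      15   23
2     179  Ben       4   23
3     157  Ben       8   23
take 2 rows with smallest tenure:
   salary name  tenure  age
2     179  Ben       4   23
3     157  Ben       8   23
add column age_times_tenure = t['age'] * t['tenure']:
   salary name  tenure  age  age_times_tenure
2     179  Ben       4   23                92
3     157  Ben       8   23               184
add column combined = t['age_times_tenure'] + t['tenure']:
   salary name  tenure  age  age_times_tenure  combined
2     179  Ben       4   23                92        96
3     157  Ben       8   23               184       192
Taking the value at position 1, column 'combined' gives 192.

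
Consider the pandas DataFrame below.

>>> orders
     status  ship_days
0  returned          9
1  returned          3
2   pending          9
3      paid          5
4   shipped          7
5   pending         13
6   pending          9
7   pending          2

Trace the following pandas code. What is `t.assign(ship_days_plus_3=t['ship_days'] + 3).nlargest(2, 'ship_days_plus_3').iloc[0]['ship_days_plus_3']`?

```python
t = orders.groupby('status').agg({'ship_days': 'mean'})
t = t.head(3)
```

11.25

group by status, mean of ship_days:
          ship_days
status             
paid           5.00
pending        8.25
returned       6.00
shipped        7.00
take first 3 rows:
          ship_days
status             
paid           5.00
pending        8.25
returned       6.00
add column ship_days_plus_3 = t['ship_days'] + 3:
          ship_days  ship_days_plus_3
status                               
paid           5.00              8.00
pending        8.25             11.25
returned       6.00              9.00
take 2 rows with largest ship_days_plus_3:
          ship_days  ship_days_plus_3
status                               
pending        8.25             11.25
returned       6.00              9.00
Reading off the value at position 0, column 'ship_days_plus_3', we get 11.25.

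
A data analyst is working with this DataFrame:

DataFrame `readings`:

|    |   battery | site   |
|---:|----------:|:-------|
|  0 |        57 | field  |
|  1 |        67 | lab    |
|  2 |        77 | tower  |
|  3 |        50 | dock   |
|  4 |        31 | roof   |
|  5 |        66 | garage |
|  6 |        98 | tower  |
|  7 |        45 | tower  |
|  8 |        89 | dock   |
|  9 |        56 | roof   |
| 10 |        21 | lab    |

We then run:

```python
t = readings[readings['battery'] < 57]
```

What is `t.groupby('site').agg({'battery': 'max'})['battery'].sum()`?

filter rows where battery < 57:
    battery   site
3        50   dock
4        31   roof
7        45  tower
9        56   roof
10       21    lab
group by site, max of battery:
       battery
site          
dock        50
lab         21
roof        56
tower       45
Reading off the sum of column 'battery', we get 172.

172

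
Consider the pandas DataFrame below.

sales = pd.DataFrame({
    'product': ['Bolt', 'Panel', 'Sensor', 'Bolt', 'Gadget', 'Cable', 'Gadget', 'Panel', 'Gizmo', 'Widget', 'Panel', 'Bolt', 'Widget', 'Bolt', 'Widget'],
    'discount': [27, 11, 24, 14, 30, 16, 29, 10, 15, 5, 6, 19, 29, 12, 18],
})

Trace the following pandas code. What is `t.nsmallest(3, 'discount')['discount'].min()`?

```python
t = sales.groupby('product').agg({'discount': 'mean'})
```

group by product, mean of discount:
          discount
product           
Bolt     18.000000
Cable    16.000000
Gadget   29.500000
Gizmo    15.000000
Panel     9.000000
Sensor   24.000000
Widget   17.333333
take 3 rows with smallest discount:
         discount
product          
Panel         9.0
Gizmo        15.0
Cable        16.0
Taking the min of column 'discount' gives 9.0.

9.0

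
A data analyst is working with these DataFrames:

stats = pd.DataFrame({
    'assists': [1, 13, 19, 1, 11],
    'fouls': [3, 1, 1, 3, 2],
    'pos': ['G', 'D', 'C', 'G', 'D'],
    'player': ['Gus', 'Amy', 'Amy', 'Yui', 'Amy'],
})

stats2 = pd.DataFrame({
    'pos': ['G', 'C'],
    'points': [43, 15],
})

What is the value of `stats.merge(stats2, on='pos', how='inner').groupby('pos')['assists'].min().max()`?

19

merge on 'pos' (how='inner') → 3 rows:
   assists  fouls pos player  points
0        1      3   G    Gus      43
1       19      1   C    Amy      15
2        1      3   G    Yui      43
group by pos, min of assists:
pos
C    19
G     1
Name: assists, dtype: int64
The max of the resulting series is 19.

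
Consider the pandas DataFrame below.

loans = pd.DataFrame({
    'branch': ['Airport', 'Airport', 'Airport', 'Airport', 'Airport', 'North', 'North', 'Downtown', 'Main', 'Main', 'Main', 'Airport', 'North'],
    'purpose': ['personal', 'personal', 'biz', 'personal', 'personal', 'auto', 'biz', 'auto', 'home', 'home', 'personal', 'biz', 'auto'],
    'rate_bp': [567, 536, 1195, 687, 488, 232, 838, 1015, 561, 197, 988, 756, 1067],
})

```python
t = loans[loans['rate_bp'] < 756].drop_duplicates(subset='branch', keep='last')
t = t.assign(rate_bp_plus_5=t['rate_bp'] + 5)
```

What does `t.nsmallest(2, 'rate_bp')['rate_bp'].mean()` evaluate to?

filter rows where rate_bp < 756:
    branch   purpose  rate_bp
0  Airport  personal      567
1  Airport  personal      536
3  Airport  personal      687
4  Airport  personal      488
5    North      auto      232
8     Main      home      561
9     Main      home      197
drop duplicate branch (keep=last):
    branch   purpose  rate_bp
4  Airport  personal      488
5    North      auto      232
9     Main      home      197
add column rate_bp_plus_5 = t['rate_bp'] + 5:
    branch   purpose  rate_bp  rate_bp_plus_5
4  Airport  personal      488             493
5    North      auto      232             237
9     Main      home      197             202
take 2 rows with smallest rate_bp:
  branch purpose  rate_bp  rate_bp_plus_5
9   Main    home      197             202
5  North    auto      232             237
Taking the mean of column 'rate_bp' gives 214.5.

214.5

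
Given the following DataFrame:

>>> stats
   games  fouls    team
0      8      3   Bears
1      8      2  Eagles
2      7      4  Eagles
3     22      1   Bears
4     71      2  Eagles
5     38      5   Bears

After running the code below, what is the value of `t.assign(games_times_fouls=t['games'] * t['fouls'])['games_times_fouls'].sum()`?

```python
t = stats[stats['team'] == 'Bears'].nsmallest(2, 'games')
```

46

filter rows where team == 'Bears':
   games  fouls   team
0      8      3  Bears
3     22      1  Bears
5     38      5  Bears
take 2 rows with smallest games:
   games  fouls   team
0      8      3  Bears
3     22      1  Bears
add column games_times_fouls = t['games'] * t['fouls']:
   games  fouls   team  games_times_fouls
0      8      3  Bears                 24
3     22      1  Bears                 22
sum of column 'games_times_fouls' → 46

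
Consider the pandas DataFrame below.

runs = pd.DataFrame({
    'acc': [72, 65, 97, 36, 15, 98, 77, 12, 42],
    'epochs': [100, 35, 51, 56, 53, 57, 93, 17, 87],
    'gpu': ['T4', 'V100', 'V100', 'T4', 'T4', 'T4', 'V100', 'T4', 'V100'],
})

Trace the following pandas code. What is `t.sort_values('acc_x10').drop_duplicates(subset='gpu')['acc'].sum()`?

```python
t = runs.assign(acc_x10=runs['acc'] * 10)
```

add column acc_x10 = runs['acc'] * 10:
   acc  epochs   gpu  acc_x10
0   72     100    T4      720
1   65      35  V100      650
2   97      51  V100      970
3   36      56    T4      360
4   15      53    T4      150
5   98      57    T4      980
6   77      93  V100      770
7   12      17    T4      120
8   42      87  V100      420
sort by acc_x10:
   acc  epochs   gpu  acc_x10
7   12      17    T4      120
4   15      53    T4      150
3   36      56    T4      360
8   42      87  V100      420
1   65      35  V100      650
0   72     100    T4      720
6   77      93  V100      770
2   97      51  V100      970
5   98      57    T4      980
drop duplicate gpu (keep=first):
   acc  epochs   gpu  acc_x10
7   12      17    T4      120
8   42      87  V100      420

54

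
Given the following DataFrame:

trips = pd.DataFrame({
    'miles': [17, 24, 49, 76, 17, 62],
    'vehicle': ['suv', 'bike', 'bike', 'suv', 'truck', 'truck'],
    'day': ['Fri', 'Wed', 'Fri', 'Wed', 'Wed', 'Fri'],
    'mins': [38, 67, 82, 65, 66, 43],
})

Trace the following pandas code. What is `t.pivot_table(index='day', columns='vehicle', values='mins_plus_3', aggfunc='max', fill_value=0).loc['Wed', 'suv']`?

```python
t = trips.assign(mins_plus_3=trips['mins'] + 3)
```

add column mins_plus_3 = trips['mins'] + 3:
   miles vehicle  day  mins  mins_plus_3
0     17     suv  Fri    38           41
1     24    bike  Wed    67           70
2     49    bike  Fri    82           85
3     76     suv  Wed    65           68
4     17   truck  Wed    66           69
5     62   truck  Fri    43           46
pivot: rows=day, cols=vehicle, max(mins_plus_3):
vehicle  bike  suv  truck
day                      
Fri        85   41     46
Wed        70   68     69
So loc['Wed', 'suv'] = 68.

68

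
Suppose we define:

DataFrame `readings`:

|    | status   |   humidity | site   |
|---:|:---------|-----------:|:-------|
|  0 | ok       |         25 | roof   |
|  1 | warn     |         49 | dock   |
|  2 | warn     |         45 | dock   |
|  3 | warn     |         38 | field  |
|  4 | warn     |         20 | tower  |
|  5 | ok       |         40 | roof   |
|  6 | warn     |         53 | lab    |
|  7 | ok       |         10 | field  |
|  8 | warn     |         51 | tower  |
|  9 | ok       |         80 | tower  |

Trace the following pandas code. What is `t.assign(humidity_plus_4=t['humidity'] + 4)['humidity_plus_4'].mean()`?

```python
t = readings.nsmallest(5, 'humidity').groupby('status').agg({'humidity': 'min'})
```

take 5 rows with smallest humidity:
  status  humidity   site
7     ok        10  field
4   warn        20  tower
0     ok        25   roof
3   warn        38  field
5     ok        40   roof
group by status, min of humidity:
        humidity
status          
ok            10
warn          20
add column humidity_plus_4 = t['humidity'] + 4:
        humidity  humidity_plus_4
status                           
ok            10               14
warn          20               24
The mean of column 'humidity_plus_4' is 19.0.

19.0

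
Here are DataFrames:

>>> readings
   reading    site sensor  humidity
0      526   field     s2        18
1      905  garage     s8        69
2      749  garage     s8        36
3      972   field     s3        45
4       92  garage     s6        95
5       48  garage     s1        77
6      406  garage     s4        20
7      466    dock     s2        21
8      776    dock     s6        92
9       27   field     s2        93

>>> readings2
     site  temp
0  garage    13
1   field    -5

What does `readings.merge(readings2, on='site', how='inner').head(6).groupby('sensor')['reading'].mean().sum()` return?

merge on 'site' (how='inner') → 8 rows:
   reading    site sensor  humidity  temp
0      526   field     s2        18    -5
1      905  garage     s8        69    13
2      749  garage     s8        36    13
3      972   field     s3        45    -5
4       92  garage     s6        95    13
5       48  garage     s1        77    13
6      406  garage     s4        20    13
7       27   field     s2        93    -5
take first 6 rows:
   reading    site sensor  humidity  temp
0      526   field     s2        18    -5
1      905  garage     s8        69    13
2      749  garage     s8        36    13
3      972   field     s3        45    -5
4       92  garage     s6        95    13
5       48  garage     s1        77    13
group by sensor, mean of reading:
sensor
s1     48.0
s2    526.0
s3    972.0
s6     92.0
s8    827.0
Name: reading, dtype: float64
Finally, sum of the resulting series = 2465.0.

2465.0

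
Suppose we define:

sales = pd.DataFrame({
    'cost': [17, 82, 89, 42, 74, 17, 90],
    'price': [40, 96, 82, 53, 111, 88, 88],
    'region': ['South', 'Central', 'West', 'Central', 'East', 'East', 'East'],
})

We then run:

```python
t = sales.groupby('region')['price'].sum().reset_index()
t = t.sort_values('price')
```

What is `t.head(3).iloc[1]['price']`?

group by region, sum of price:
region
Central    149
East       287
South       40
West        82
Name: price, dtype: int64
reset_index():
    region  price
0  Central    149
1     East    287
2    South     40
3     West     82
sort by price:
    region  price
2    South     40
3     West     82
0  Central    149
1     East    287
take first 3 rows:
    region  price
2    South     40
3     West     82
0  Central    149
Reading off the value at position 1, column 'price', we get 82.

82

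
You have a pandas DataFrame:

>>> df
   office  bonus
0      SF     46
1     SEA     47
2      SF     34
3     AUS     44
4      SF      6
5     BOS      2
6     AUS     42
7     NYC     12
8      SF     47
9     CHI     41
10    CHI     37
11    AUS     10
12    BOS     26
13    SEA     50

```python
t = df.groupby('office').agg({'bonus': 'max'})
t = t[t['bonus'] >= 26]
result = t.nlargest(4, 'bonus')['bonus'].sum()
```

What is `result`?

group by office, max of bonus:
        bonus
office       
AUS        44
BOS        26
CHI        41
NYC        12
SEA        50
SF         47
filter rows where bonus >= 26:
        bonus
office       
AUS        44
BOS        26
CHI        41
SEA        50
SF         47
take 4 rows with largest bonus:
        bonus
office       
SEA        50
SF         47
AUS        44
CHI        41
Hence 182.

182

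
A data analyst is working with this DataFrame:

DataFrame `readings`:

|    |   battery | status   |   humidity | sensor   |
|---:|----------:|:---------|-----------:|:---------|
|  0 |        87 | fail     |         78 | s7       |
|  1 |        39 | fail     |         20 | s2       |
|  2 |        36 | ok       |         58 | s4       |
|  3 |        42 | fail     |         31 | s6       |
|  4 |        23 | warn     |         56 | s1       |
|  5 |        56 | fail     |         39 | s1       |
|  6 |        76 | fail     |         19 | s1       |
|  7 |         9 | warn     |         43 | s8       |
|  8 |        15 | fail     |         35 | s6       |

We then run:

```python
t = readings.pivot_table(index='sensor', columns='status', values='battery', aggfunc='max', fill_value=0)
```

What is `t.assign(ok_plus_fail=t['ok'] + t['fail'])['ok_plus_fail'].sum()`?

pivot: rows=sensor, cols=status, max(battery):
status  fail  ok  warn
sensor                
s1        76   0    23
s2        39   0     0
s4         0  36     0
s6        42   0     0
s7        87   0     0
s8         0   0     9
add column ok_plus_fail = t['ok'] + t['fail']:
status  fail  ok  warn  ok_plus_fail
sensor                              
s1        76   0    23            76
s2        39   0     0            39
s4         0  36     0            36
s6        42   0     0            42
s7        87   0     0            87
s8         0   0     9             0
So sum() = 280.

280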